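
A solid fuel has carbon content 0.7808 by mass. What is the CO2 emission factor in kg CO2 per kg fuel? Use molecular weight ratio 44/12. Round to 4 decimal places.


EF = C_frac * (M_CO2 / M_C)
EF = 0.7808 * (44/12)
EF = 0.7808 * 3.666667 = 2.8629 kg_CO2/kg_fuel


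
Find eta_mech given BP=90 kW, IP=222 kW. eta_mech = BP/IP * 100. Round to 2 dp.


eta_mech = (BP / IP) * 100
Ratio = 90 / 222 = 0.4054
eta_mech = 0.4054 * 100 = 40.54%


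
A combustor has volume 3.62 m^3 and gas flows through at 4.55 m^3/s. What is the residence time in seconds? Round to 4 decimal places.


tau = V / Q_flow
tau = 3.62 / 4.55 = 0.7956 s


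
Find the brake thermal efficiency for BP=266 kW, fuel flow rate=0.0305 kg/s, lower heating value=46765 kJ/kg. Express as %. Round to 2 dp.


eta_BTE = (BP / (mf * LHV)) * 100
Denominator = 0.0305 * 46765 = 1426.3325 kW
eta_BTE = (266 / 1426.3325) * 100 = 18.65%


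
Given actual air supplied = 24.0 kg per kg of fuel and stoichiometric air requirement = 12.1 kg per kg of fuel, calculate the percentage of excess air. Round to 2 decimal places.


Excess air = actual - stoichiometric = 24.0 - 12.1 = 11.90 kg/kg fuel
Excess air % = (excess / stoich) * 100 = (11.90 / 12.1) * 100 = 98.35%


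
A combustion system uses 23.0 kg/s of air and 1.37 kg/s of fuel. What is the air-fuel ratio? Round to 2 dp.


AFR = m_air / m_fuel
AFR = 23.0 / 1.37 = 16.79


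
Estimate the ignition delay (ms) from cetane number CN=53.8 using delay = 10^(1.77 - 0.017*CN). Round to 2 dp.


delay = 10^(1.77 - 0.017*CN)
Exponent = 1.77 - 0.017*53.8 = 0.8554
delay = 10^0.8554 = 7.17 ms


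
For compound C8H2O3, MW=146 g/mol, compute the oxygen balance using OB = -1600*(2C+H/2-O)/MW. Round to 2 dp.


OB = -1600 * (2C + H/2 - O) / MW
Inner = 2*8 + 2/2 - 3 = 14.00
OB = -1600 * 14.00 / 146 = -153.42%


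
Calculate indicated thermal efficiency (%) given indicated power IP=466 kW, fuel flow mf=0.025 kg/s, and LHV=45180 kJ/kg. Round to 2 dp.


eta_ith = (IP / (mf * LHV)) * 100
Denominator = 0.025 * 45180 = 1129.5000 kW
eta_ith = (466 / 1129.5000) * 100 = 41.26%


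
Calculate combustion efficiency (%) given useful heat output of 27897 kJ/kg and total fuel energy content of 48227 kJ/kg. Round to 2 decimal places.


Efficiency = (Q_useful / Q_fuel) * 100
Efficiency = (27897 / 48227) * 100
Efficiency = 0.5785 * 100 = 57.85%


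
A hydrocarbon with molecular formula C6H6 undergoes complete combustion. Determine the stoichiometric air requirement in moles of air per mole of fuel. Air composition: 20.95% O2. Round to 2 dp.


Balanced combustion: C6H6 + 7.5 O2 -> 6 CO2 + 3 H2O
O2 needed = C + H/4 = 6 + 6/4 = 7.50 moles
Air moles = O2 / 0.2095 = 7.50 / 0.2095 = 35.80 moles air


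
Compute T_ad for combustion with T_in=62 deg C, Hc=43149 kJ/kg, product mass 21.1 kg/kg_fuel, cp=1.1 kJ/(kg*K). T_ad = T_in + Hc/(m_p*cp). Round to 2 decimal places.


T_ad = T_in + Hc / (m_p * cp)
Denominator = 21.1 * 1.1 = 23.2100
Temperature rise = 43149 / 23.2100 = 1859.07 K
T_ad = 62 + 1859.07 = 1921.07 deg C


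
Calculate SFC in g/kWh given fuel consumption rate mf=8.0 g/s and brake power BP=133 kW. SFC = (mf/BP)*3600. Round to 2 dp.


SFC = (mf / BP) * 3600
Rate = 8.0 / 133 = 0.060150 g/(s*kW)
SFC = 0.060150 * 3600 = 216.54 g/kWh


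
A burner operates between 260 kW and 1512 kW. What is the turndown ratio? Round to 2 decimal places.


TDR = Q_max / Q_min
TDR = 1512 / 260 = 5.82


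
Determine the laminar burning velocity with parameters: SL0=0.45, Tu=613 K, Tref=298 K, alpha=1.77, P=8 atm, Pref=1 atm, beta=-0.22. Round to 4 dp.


SL = SL0 * (Tu/Tref)^alpha * (P/Pref)^beta
T ratio = 613/298 = 2.05704698
(T ratio)^alpha = 2.05704698^1.77 = 3.584613
(P/Pref)^beta = 8^(-0.22) = 0.632878
SL = 0.45 * 3.584613 * 0.632878 = 1.0209 m/s


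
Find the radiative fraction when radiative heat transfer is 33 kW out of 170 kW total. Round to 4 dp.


f_rad = Q_rad / Q_total
f_rad = 33 / 170 = 0.1941


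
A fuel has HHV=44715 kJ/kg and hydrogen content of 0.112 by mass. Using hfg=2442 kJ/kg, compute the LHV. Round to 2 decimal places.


LHV = HHV - hfg * 9 * H
Water correction = 2442 * 9 * 0.112 = 2461.536 kJ/kg
LHV = 44715 - 2461.536 = 42253.46 kJ/kg


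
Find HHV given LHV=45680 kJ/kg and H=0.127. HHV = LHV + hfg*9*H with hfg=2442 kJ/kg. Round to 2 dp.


HHV = LHV + hfg * 9 * H
Water addition = 2442 * 9 * 0.127 = 2791.206 kJ/kg
HHV = 45680 + 2791.206 = 48471.21 kJ/kg


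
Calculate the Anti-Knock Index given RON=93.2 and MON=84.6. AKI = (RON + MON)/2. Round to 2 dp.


AKI = (RON + MON) / 2
AKI = (93.2 + 84.6) / 2
AKI = 177.8 / 2 = 88.90


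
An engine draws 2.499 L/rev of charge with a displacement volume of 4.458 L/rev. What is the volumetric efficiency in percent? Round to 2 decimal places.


eta_v = (V_actual / V_disp) * 100
Ratio = 2.499 / 4.458 = 0.5606
eta_v = 0.5606 * 100 = 56.06%


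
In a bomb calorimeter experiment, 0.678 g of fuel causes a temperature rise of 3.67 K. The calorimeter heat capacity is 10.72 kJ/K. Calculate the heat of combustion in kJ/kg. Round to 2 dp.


Hc = C_cal * delta_T / m_fuel
Q_released = 10.72 * 3.67 = 39.3424 kJ
m_fuel = 0.678 g = 0.678/1000 kg = 0.000678 kg
Hc = 39.3424 / 0.000678 = 58027.14 kJ/kg


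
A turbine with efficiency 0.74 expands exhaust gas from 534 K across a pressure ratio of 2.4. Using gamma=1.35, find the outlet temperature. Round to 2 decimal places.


T_out = T_in * (1 - eta * (1 - PR^(-(gamma-1)/gamma)))
Exponent = -(1.35-1)/1.35 = -0.25925926
PR^exp = 2.4^(-0.25925926) = 0.79694200
Factor = 1 - 0.74*(1 - 0.79694200) = 0.84973708
T_out = 534 * 0.84973708 = 453.76 K


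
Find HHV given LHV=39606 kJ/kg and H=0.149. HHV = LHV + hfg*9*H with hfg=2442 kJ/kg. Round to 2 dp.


HHV = LHV + hfg * 9 * H
Water addition = 2442 * 9 * 0.149 = 3274.722 kJ/kg
HHV = 39606 + 3274.722 = 42880.72 kJ/kg


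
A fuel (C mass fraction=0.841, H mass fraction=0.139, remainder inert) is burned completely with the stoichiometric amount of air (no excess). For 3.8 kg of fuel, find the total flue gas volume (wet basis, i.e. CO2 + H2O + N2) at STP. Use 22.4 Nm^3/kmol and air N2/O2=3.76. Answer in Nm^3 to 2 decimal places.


Per kg fuel: CO2 = (C/12 kmol)*22.4 = (0.841/12)*22.4 = 1.56987 Nm^3
Per kg fuel: H2O = (H/2 kmol)*22.4 = (0.139/2)*22.4 = 1.55680 Nm^3
O2 needed per kg fuel = C/12 + H/4 = 0.841/12 + 0.139/4 = 0.10483333 kmol
Per kg fuel: N2 = O2*3.76*22.4 = 0.10483333*3.76*22.4 = 8.82948 Nm^3
Total per kg = 1.56987 + 1.55680 + 8.82948 = 11.95615 Nm^3
Total = 11.95615 * 3.8 = 45.43 Nm^3


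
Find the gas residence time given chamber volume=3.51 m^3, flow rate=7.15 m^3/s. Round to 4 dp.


tau = V / Q_flow
tau = 3.51 / 7.15 = 0.4909 s


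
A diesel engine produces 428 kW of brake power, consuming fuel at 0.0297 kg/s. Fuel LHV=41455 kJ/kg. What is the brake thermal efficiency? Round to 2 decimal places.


eta_BTE = (BP / (mf * LHV)) * 100
Denominator = 0.0297 * 41455 = 1231.2135 kW
eta_BTE = (428 / 1231.2135) * 100 = 34.76%


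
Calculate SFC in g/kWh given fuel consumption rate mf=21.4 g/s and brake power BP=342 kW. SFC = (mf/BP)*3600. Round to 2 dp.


SFC = (mf / BP) * 3600
Rate = 21.4 / 342 = 0.062573 g/(s*kW)
SFC = 0.062573 * 3600 = 225.26 g/kWh


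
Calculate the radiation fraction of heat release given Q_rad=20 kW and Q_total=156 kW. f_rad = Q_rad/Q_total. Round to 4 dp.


f_rad = Q_rad / Q_total
f_rad = 20 / 156 = 0.1282


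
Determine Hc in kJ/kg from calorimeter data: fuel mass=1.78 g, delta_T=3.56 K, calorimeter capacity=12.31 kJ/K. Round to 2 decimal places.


Hc = C_cal * delta_T / m_fuel
Q_released = 12.31 * 3.56 = 43.8236 kJ
m_fuel = 1.78 g = 1.78/1000 kg = 0.001780 kg
Hc = 43.8236 / 0.001780 = 24620.00 kJ/kg


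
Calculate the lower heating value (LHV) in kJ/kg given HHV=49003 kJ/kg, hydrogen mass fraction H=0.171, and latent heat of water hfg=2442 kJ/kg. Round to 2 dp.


LHV = HHV - hfg * 9 * H
Water correction = 2442 * 9 * 0.171 = 3758.238 kJ/kg
LHV = 49003 - 3758.238 = 45244.76 kJ/kg


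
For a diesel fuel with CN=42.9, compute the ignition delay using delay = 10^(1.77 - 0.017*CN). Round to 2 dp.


delay = 10^(1.77 - 0.017*CN)
Exponent = 1.77 - 0.017*42.9 = 1.0407
delay = 10^1.0407 = 10.98 ms


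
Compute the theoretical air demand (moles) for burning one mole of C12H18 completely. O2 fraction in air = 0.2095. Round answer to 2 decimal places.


Balanced combustion: C12H18 + 16.5 O2 -> 12 CO2 + 9 H2O
O2 needed = C + H/4 = 12 + 18/4 = 16.50 moles
Air moles = O2 / 0.2095 = 16.50 / 0.2095 = 78.76 moles air


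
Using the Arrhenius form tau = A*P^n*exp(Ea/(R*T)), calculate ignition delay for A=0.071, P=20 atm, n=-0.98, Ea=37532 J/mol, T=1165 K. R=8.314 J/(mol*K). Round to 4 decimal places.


tau = A * P^n * exp(Ea/(R*T))
P^n = 20^(-0.98) = 0.05308730
Ea/(R*T) = 37532/(8.314*1165) = 3.874947
exp(Ea/(R*T)) = 48.180143
tau = 0.071 * 0.05308730 * 48.180143 = 0.1816 ms


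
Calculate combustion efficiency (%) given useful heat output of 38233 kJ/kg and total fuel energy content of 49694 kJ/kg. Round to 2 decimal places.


Efficiency = (Q_useful / Q_fuel) * 100
Efficiency = (38233 / 49694) * 100
Efficiency = 0.7694 * 100 = 76.94%


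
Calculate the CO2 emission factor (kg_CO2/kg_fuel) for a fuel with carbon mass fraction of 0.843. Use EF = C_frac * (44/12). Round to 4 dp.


EF = C_frac * (M_CO2 / M_C)
EF = 0.843 * (44/12)
EF = 0.843 * 3.666667 = 3.0910 kg_CO2/kg_fuel


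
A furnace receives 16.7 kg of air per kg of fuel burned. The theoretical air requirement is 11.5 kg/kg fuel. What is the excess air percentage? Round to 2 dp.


Excess air = actual - stoichiometric = 16.7 - 11.5 = 5.20 kg/kg fuel
Excess air % = (excess / stoich) * 100 = (5.20 / 11.5) * 100 = 45.22%


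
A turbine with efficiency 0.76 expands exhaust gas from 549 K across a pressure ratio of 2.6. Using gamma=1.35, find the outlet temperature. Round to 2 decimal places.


T_out = T_in * (1 - eta * (1 - PR^(-(gamma-1)/gamma)))
Exponent = -(1.35-1)/1.35 = -0.25925926
PR^exp = 2.6^(-0.25925926) = 0.78057442
Factor = 1 - 0.76*(1 - 0.78057442) = 0.83323656
T_out = 549 * 0.83323656 = 457.45 K


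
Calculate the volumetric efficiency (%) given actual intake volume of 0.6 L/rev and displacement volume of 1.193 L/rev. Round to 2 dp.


eta_v = (V_actual / V_disp) * 100
Ratio = 0.6 / 1.193 = 0.5029
eta_v = 0.5029 * 100 = 50.29%


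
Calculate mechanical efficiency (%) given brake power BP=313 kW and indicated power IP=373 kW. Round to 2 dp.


eta_mech = (BP / IP) * 100
Ratio = 313 / 373 = 0.8391
eta_mech = 0.8391 * 100 = 83.91%


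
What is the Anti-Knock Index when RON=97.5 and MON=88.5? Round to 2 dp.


AKI = (RON + MON) / 2
AKI = (97.5 + 88.5) / 2
AKI = 186.0 / 2 = 93.00


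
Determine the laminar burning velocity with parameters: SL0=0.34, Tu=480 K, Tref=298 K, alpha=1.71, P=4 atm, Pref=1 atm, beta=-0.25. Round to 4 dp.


SL = SL0 * (Tu/Tref)^alpha * (P/Pref)^beta
T ratio = 480/298 = 1.61073826
(T ratio)^alpha = 1.61073826^1.71 = 2.259502
(P/Pref)^beta = 4^(-0.25) = 0.707107
SL = 0.34 * 2.259502 * 0.707107 = 0.5432 m/s


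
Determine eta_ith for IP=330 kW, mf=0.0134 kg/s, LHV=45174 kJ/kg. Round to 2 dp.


eta_ith = (IP / (mf * LHV)) * 100
Denominator = 0.0134 * 45174 = 605.3316 kW
eta_ith = (330 / 605.3316) * 100 = 54.52%


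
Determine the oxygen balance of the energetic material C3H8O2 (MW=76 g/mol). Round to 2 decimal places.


OB = -1600 * (2C + H/2 - O) / MW
Inner = 2*3 + 8/2 - 2 = 8.00
OB = -1600 * 8.00 / 76 = -168.42%


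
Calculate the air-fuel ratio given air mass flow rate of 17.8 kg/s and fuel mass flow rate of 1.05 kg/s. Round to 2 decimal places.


AFR = m_air / m_fuel
AFR = 17.8 / 1.05 = 16.95


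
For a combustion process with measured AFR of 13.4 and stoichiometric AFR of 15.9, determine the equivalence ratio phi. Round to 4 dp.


phi = AFR_stoich / AFR_actual
phi = 15.9 / 13.4 = 1.1866


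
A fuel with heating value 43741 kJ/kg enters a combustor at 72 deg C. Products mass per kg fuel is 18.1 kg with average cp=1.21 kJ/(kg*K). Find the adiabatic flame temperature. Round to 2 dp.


T_ad = T_in + Hc / (m_p * cp)
Denominator = 18.1 * 1.21 = 21.9010
Temperature rise = 43741 / 21.9010 = 1997.21 K
T_ad = 72 + 1997.21 = 2069.21 deg C


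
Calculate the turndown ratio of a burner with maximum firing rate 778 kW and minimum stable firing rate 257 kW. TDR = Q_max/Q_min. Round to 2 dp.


TDR = Q_max / Q_min
TDR = 778 / 257 = 3.03


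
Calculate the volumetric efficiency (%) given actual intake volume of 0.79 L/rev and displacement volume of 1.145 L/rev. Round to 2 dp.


eta_v = (V_actual / V_disp) * 100
Ratio = 0.79 / 1.145 = 0.6900
eta_v = 0.6900 * 100 = 69.00%


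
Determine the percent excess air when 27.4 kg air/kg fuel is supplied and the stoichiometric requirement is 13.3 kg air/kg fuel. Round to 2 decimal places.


Excess air = actual - stoichiometric = 27.4 - 13.3 = 14.10 kg/kg fuel
Excess air % = (excess / stoich) * 100 = (14.10 / 13.3) * 100 = 106.02%


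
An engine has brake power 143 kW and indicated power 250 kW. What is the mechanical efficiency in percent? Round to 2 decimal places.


eta_mech = (BP / IP) * 100
Ratio = 143 / 250 = 0.5720
eta_mech = 0.5720 * 100 = 57.20%


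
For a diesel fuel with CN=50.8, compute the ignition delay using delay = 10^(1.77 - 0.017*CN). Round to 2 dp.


delay = 10^(1.77 - 0.017*CN)
Exponent = 1.77 - 0.017*50.8 = 0.9064
delay = 10^0.9064 = 8.06 ms


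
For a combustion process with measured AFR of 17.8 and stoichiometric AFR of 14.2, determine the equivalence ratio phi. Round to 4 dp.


phi = AFR_stoich / AFR_actual
phi = 14.2 / 17.8 = 0.7978


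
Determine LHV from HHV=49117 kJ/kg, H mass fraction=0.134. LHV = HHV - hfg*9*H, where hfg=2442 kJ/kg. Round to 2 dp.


LHV = HHV - hfg * 9 * H
Water correction = 2442 * 9 * 0.134 = 2945.052 kJ/kg
LHV = 49117 - 2945.052 = 46171.95 kJ/kg


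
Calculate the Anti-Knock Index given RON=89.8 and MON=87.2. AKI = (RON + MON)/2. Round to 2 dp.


AKI = (RON + MON) / 2
AKI = (89.8 + 87.2) / 2
AKI = 177.0 / 2 = 88.50


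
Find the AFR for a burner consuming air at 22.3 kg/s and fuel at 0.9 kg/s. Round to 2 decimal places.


AFR = m_air / m_fuel
AFR = 22.3 / 0.9 = 24.78


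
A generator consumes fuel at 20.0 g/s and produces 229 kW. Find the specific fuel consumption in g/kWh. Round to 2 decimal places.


SFC = (mf / BP) * 3600
Rate = 20.0 / 229 = 0.087336 g/(s*kW)
SFC = 0.087336 * 3600 = 314.41 g/kWh


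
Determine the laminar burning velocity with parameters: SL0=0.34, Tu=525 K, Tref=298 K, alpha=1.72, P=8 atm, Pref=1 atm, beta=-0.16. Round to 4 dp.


SL = SL0 * (Tu/Tref)^alpha * (P/Pref)^beta
T ratio = 525/298 = 1.76174497
(T ratio)^alpha = 1.76174497^1.72 = 2.648634
(P/Pref)^beta = 8^(-0.16) = 0.716978
SL = 0.34 * 2.648634 * 0.716978 = 0.6457 m/s


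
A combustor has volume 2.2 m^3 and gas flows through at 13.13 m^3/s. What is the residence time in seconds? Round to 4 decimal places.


tau = V / Q_flow
tau = 2.2 / 13.13 = 0.1676 s


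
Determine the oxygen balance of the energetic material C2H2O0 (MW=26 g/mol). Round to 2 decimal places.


OB = -1600 * (2C + H/2 - O) / MW
Inner = 2*2 + 2/2 - 0 = 5.00
OB = -1600 * 5.00 / 26 = -307.69%


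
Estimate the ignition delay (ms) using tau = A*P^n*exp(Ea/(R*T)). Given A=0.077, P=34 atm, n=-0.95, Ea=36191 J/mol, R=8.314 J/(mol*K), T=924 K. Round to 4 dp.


tau = A * P^n * exp(Ea/(R*T))
P^n = 34^(-0.95) = 0.03508286
Ea/(R*T) = 36191/(8.314*924) = 4.711060
exp(Ea/(R*T)) = 111.169885
tau = 0.077 * 0.03508286 * 111.169885 = 0.3003 ms


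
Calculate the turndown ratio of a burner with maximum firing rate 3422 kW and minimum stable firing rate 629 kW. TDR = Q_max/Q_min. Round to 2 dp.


TDR = Q_max / Q_min
TDR = 3422 / 629 = 5.44


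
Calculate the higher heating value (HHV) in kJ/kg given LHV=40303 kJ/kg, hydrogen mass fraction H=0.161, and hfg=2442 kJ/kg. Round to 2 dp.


HHV = LHV + hfg * 9 * H
Water addition = 2442 * 9 * 0.161 = 3538.458 kJ/kg
HHV = 40303 + 3538.458 = 43841.46 kJ/kg


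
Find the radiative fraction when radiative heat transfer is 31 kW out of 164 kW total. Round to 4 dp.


f_rad = Q_rad / Q_total
f_rad = 31 / 164 = 0.1890


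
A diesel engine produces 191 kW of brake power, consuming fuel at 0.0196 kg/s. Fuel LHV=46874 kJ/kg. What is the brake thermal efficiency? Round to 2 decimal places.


eta_BTE = (BP / (mf * LHV)) * 100
Denominator = 0.0196 * 46874 = 918.7304 kW
eta_BTE = (191 / 918.7304) * 100 = 20.79%


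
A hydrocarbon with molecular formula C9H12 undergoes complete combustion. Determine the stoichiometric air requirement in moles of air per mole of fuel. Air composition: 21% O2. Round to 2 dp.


Balanced combustion: C9H12 + 12 O2 -> 9 CO2 + 6 H2O
O2 needed = C + H/4 = 9 + 12/4 = 12.00 moles
Air moles = O2 / 0.21 = 12.00 / 0.21 = 57.14 moles air


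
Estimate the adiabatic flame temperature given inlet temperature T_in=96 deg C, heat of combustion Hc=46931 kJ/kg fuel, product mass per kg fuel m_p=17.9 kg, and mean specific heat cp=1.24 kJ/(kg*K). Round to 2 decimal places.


T_ad = T_in + Hc / (m_p * cp)
Denominator = 17.9 * 1.24 = 22.1960
Temperature rise = 46931 / 22.1960 = 2114.39 K
T_ad = 96 + 2114.39 = 2210.39 deg C


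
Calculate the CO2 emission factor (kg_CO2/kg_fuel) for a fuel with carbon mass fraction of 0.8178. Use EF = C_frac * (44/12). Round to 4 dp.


EF = C_frac * (M_CO2 / M_C)
EF = 0.8178 * (44/12)
EF = 0.8178 * 3.666667 = 2.9986 kg_CO2/kg_fuel


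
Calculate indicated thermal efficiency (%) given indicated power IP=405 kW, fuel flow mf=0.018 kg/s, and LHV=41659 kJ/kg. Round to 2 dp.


eta_ith = (IP / (mf * LHV)) * 100
Denominator = 0.018 * 41659 = 749.8620 kW
eta_ith = (405 / 749.8620) * 100 = 54.01%


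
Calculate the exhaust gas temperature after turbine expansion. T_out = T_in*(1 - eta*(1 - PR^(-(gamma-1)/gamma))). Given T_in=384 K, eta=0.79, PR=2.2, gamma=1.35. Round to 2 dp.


T_out = T_in * (1 - eta * (1 - PR^(-(gamma-1)/gamma)))
Exponent = -(1.35-1)/1.35 = -0.25925926
PR^exp = 2.2^(-0.25925926) = 0.81512413
Factor = 1 - 0.79*(1 - 0.81512413) = 0.85394806
T_out = 384 * 0.85394806 = 327.92 K


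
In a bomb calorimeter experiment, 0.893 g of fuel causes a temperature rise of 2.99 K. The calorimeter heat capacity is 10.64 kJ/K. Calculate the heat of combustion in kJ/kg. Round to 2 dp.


Hc = C_cal * delta_T / m_fuel
Q_released = 10.64 * 2.99 = 31.8136 kJ
m_fuel = 0.893 g = 0.893/1000 kg = 0.000893 kg
Hc = 31.8136 / 0.000893 = 35625.53 kJ/kg


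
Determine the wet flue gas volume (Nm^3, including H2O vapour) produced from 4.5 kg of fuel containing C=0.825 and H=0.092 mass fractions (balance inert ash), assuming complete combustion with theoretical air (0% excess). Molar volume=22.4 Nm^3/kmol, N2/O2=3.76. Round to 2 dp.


Per kg fuel: CO2 = (C/12 kmol)*22.4 = (0.825/12)*22.4 = 1.54000 Nm^3
Per kg fuel: H2O = (H/2 kmol)*22.4 = (0.092/2)*22.4 = 1.03040 Nm^3
O2 needed per kg fuel = C/12 + H/4 = 0.825/12 + 0.092/4 = 0.09175000 kmol
Per kg fuel: N2 = O2*3.76*22.4 = 0.09175000*3.76*22.4 = 7.72755 Nm^3
Total per kg = 1.54000 + 1.03040 + 7.72755 = 10.29795 Nm^3
Total = 10.29795 * 4.5 = 46.34 Nm^3


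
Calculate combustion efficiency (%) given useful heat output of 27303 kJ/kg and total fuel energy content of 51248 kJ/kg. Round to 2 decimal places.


Efficiency = (Q_useful / Q_fuel) * 100
Efficiency = (27303 / 51248) * 100
Efficiency = 0.5328 * 100 = 53.28%


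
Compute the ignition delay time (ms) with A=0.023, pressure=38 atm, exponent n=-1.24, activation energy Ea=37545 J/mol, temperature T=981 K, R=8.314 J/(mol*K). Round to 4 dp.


tau = A * P^n * exp(Ea/(R*T))
P^n = 38^(-1.24) = 0.01099179
Ea/(R*T) = 37545/(8.314*981) = 4.603340
exp(Ea/(R*T)) = 99.817179
tau = 0.023 * 0.01099179 * 99.817179 = 0.0252 ms


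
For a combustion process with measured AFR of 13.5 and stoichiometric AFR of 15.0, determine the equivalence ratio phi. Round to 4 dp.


phi = AFR_stoich / AFR_actual
phi = 15.0 / 13.5 = 1.1111


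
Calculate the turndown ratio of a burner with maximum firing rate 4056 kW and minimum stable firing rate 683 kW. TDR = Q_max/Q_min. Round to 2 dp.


TDR = Q_max / Q_min
TDR = 4056 / 683 = 5.94


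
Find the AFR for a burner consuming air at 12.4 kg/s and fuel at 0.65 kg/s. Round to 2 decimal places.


AFR = m_air / m_fuel
AFR = 12.4 / 0.65 = 19.08


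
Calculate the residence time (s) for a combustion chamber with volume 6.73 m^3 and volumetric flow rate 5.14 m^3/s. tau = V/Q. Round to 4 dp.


tau = V / Q_flow
tau = 6.73 / 5.14 = 1.3093 s


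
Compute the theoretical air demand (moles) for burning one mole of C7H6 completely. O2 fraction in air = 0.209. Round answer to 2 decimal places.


Balanced combustion: C7H6 + 8.5 O2 -> 7 CO2 + 3 H2O
O2 needed = C + H/4 = 7 + 6/4 = 8.50 moles
Air moles = O2 / 0.209 = 8.50 / 0.209 = 40.67 moles air


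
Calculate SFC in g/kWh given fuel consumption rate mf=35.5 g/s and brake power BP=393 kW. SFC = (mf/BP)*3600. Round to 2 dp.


SFC = (mf / BP) * 3600
Rate = 35.5 / 393 = 0.090331 g/(s*kW)
SFC = 0.090331 * 3600 = 325.19 g/kWh


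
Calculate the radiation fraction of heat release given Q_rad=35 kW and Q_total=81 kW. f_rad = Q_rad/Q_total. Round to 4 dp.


f_rad = Q_rad / Q_total
f_rad = 35 / 81 = 0.4321


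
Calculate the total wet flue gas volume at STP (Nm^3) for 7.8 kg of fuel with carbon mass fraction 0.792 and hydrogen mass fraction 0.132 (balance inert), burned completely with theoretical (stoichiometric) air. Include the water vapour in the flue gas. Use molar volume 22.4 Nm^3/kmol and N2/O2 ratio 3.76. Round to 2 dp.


Per kg fuel: CO2 = (C/12 kmol)*22.4 = (0.792/12)*22.4 = 1.47840 Nm^3
Per kg fuel: H2O = (H/2 kmol)*22.4 = (0.132/2)*22.4 = 1.47840 Nm^3
O2 needed per kg fuel = C/12 + H/4 = 0.792/12 + 0.132/4 = 0.09900000 kmol
Per kg fuel: N2 = O2*3.76*22.4 = 0.09900000*3.76*22.4 = 8.33818 Nm^3
Total per kg = 1.47840 + 1.47840 + 8.33818 = 11.29498 Nm^3
Total = 11.29498 * 7.8 = 88.10 Nm^3


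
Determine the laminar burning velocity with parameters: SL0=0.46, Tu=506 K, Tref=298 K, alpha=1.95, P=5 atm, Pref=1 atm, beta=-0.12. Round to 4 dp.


SL = SL0 * (Tu/Tref)^alpha * (P/Pref)^beta
T ratio = 506/298 = 1.69798658
(T ratio)^alpha = 1.69798658^1.95 = 2.807836
(P/Pref)^beta = 5^(-0.12) = 0.824373
SL = 0.46 * 2.807836 * 0.824373 = 1.0648 m/s


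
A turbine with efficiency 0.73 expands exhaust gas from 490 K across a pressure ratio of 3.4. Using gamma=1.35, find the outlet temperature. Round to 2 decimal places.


T_out = T_in * (1 - eta * (1 - PR^(-(gamma-1)/gamma)))
Exponent = -(1.35-1)/1.35 = -0.25925926
PR^exp = 3.4^(-0.25925926) = 0.72813041
Factor = 1 - 0.73*(1 - 0.72813041) = 0.80153520
T_out = 490 * 0.80153520 = 392.75 K


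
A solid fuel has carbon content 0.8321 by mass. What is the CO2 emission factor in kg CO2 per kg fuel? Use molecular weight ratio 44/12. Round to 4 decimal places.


EF = C_frac * (M_CO2 / M_C)
EF = 0.8321 * (44/12)
EF = 0.8321 * 3.666667 = 3.0510 kg_CO2/kg_fuel


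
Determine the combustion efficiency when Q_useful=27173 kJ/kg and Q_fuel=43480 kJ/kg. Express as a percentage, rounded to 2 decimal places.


Efficiency = (Q_useful / Q_fuel) * 100
Efficiency = (27173 / 43480) * 100
Efficiency = 0.6250 * 100 = 62.50%


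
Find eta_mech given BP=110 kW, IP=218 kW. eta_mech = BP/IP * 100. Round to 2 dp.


eta_mech = (BP / IP) * 100
Ratio = 110 / 218 = 0.5046
eta_mech = 0.5046 * 100 = 50.46%


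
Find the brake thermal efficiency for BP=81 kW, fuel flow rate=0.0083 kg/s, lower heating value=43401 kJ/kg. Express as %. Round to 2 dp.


eta_BTE = (BP / (mf * LHV)) * 100
Denominator = 0.0083 * 43401 = 360.2283 kW
eta_BTE = (81 / 360.2283) * 100 = 22.49%


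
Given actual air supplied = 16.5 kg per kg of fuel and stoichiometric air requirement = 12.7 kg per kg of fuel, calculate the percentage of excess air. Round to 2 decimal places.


Excess air = actual - stoichiometric = 16.5 - 12.7 = 3.80 kg/kg fuel
Excess air % = (excess / stoich) * 100 = (3.80 / 12.7) * 100 = 29.92%


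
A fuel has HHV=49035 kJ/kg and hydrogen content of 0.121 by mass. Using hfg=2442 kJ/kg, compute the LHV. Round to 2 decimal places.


LHV = HHV - hfg * 9 * H
Water correction = 2442 * 9 * 0.121 = 2659.338 kJ/kg
LHV = 49035 - 2659.338 = 46375.66 kJ/kg


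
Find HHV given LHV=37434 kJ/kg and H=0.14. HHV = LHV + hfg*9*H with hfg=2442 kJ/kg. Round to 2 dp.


HHV = LHV + hfg * 9 * H
Water addition = 2442 * 9 * 0.14 = 3076.920 kJ/kg
HHV = 37434 + 3076.920 = 40510.92 kJ/kg


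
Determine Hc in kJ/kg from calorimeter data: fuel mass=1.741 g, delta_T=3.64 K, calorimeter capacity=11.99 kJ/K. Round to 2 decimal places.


Hc = C_cal * delta_T / m_fuel
Q_released = 11.99 * 3.64 = 43.6436 kJ
m_fuel = 1.741 g = 1.741/1000 kg = 0.001741 kg
Hc = 43.6436 / 0.001741 = 25068.12 kJ/kg


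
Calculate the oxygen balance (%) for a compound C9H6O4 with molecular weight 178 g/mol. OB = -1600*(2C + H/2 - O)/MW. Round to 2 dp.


OB = -1600 * (2C + H/2 - O) / MW
Inner = 2*9 + 6/2 - 4 = 17.00
OB = -1600 * 17.00 / 178 = -152.81%


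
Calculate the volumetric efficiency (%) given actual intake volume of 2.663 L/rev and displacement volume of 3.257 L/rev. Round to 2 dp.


eta_v = (V_actual / V_disp) * 100
Ratio = 2.663 / 3.257 = 0.8176
eta_v = 0.8176 * 100 = 81.76%


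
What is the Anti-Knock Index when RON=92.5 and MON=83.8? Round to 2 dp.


AKI = (RON + MON) / 2
AKI = (92.5 + 83.8) / 2
AKI = 176.3 / 2 = 88.15


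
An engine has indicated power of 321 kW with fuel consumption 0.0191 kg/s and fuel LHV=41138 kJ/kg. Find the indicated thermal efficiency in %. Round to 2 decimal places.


eta_ith = (IP / (mf * LHV)) * 100
Denominator = 0.0191 * 41138 = 785.7358 kW
eta_ith = (321 / 785.7358) * 100 = 40.85%


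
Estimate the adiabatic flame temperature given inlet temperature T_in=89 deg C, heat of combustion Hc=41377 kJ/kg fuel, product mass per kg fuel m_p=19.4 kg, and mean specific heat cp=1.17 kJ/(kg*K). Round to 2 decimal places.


T_ad = T_in + Hc / (m_p * cp)
Denominator = 19.4 * 1.17 = 22.6980
Temperature rise = 41377 / 22.6980 = 1822.94 K
T_ad = 89 + 1822.94 = 1911.94 deg C


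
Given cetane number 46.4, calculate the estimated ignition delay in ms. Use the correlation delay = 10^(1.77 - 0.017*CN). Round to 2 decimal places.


delay = 10^(1.77 - 0.017*CN)
Exponent = 1.77 - 0.017*46.4 = 0.9812
delay = 10^0.9812 = 9.58 ms


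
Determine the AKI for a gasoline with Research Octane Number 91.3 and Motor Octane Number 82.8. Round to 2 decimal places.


AKI = (RON + MON) / 2
AKI = (91.3 + 82.8) / 2
AKI = 174.1 / 2 = 87.05


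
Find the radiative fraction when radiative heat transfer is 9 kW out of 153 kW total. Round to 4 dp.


f_rad = Q_rad / Q_total
f_rad = 9 / 153 = 0.0588


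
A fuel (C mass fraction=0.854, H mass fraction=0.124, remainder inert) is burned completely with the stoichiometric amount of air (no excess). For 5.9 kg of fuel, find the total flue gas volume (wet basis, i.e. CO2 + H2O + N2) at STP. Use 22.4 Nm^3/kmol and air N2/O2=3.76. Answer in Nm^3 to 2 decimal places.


Per kg fuel: CO2 = (C/12 kmol)*22.4 = (0.854/12)*22.4 = 1.59413 Nm^3
Per kg fuel: H2O = (H/2 kmol)*22.4 = (0.124/2)*22.4 = 1.38880 Nm^3
O2 needed per kg fuel = C/12 + H/4 = 0.854/12 + 0.124/4 = 0.10216667 kmol
Per kg fuel: N2 = O2*3.76*22.4 = 0.10216667*3.76*22.4 = 8.60489 Nm^3
Total per kg = 1.59413 + 1.38880 + 8.60489 = 11.58782 Nm^3
Total = 11.58782 * 5.9 = 68.37 Nm^3


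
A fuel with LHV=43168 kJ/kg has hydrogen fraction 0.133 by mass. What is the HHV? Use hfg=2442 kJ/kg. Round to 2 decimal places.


HHV = LHV + hfg * 9 * H
Water addition = 2442 * 9 * 0.133 = 2923.074 kJ/kg
HHV = 43168 + 2923.074 = 46091.07 kJ/kg


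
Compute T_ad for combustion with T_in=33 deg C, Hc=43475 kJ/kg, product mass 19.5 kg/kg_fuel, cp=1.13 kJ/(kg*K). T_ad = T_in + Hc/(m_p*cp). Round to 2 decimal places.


T_ad = T_in + Hc / (m_p * cp)
Denominator = 19.5 * 1.13 = 22.0350
Temperature rise = 43475 / 22.0350 = 1973.00 K
T_ad = 33 + 1973.00 = 2006.00 deg C


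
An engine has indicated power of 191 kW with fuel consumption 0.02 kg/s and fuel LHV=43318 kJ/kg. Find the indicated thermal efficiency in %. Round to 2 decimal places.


eta_ith = (IP / (mf * LHV)) * 100
Denominator = 0.02 * 43318 = 866.3600 kW
eta_ith = (191 / 866.3600) * 100 = 22.05%


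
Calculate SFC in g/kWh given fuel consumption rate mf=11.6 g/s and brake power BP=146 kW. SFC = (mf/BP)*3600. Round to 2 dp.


SFC = (mf / BP) * 3600
Rate = 11.6 / 146 = 0.079452 g/(s*kW)
SFC = 0.079452 * 3600 = 286.03 g/kWh


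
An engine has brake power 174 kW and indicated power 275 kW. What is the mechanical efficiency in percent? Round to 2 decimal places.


eta_mech = (BP / IP) * 100
Ratio = 174 / 275 = 0.6327
eta_mech = 0.6327 * 100 = 63.27%


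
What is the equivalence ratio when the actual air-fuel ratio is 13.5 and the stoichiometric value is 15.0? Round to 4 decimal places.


phi = AFR_stoich / AFR_actual
phi = 15.0 / 13.5 = 1.1111


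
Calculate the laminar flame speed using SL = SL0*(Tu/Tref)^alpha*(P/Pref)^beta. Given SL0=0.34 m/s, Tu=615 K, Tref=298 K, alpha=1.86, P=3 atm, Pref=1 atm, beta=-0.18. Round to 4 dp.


SL = SL0 * (Tu/Tref)^alpha * (P/Pref)^beta
T ratio = 615/298 = 2.06375839
(T ratio)^alpha = 2.06375839^1.86 = 3.848269
(P/Pref)^beta = 3^(-0.18) = 0.820575
SL = 0.34 * 3.848269 * 0.820575 = 1.0736 m/s


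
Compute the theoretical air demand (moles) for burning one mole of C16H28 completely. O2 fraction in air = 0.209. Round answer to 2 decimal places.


Balanced combustion: C16H28 + 23 O2 -> 16 CO2 + 14 H2O
O2 needed = C + H/4 = 16 + 28/4 = 23.00 moles
Air moles = O2 / 0.209 = 23.00 / 0.209 = 110.05 moles air


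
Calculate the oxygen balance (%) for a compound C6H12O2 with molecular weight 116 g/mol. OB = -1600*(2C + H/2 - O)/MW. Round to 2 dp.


OB = -1600 * (2C + H/2 - O) / MW
Inner = 2*6 + 12/2 - 2 = 16.00
OB = -1600 * 16.00 / 116 = -220.69%


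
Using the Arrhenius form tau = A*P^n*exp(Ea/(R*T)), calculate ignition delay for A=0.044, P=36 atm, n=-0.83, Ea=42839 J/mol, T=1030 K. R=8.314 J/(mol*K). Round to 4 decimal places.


tau = A * P^n * exp(Ea/(R*T))
P^n = 36^(-0.83) = 0.05108212
Ea/(R*T) = 42839/(8.314*1030) = 5.002557
exp(Ea/(R*T)) = 148.793195
tau = 0.044 * 0.05108212 * 148.793195 = 0.3344 ms


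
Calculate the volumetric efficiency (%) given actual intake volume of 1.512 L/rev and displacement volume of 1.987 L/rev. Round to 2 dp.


eta_v = (V_actual / V_disp) * 100
Ratio = 1.512 / 1.987 = 0.7609
eta_v = 0.7609 * 100 = 76.09%


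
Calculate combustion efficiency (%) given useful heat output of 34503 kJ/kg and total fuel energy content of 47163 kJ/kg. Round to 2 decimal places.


Efficiency = (Q_useful / Q_fuel) * 100
Efficiency = (34503 / 47163) * 100
Efficiency = 0.7316 * 100 = 73.16%


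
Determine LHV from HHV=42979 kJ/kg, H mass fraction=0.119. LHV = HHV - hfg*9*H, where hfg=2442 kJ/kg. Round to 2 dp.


LHV = HHV - hfg * 9 * H
Water correction = 2442 * 9 * 0.119 = 2615.382 kJ/kg
LHV = 42979 - 2615.382 = 40363.62 kJ/kg


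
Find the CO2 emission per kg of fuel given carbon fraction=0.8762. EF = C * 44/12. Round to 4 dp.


EF = C_frac * (M_CO2 / M_C)
EF = 0.8762 * (44/12)
EF = 0.8762 * 3.666667 = 3.2127 kg_CO2/kg_fuel


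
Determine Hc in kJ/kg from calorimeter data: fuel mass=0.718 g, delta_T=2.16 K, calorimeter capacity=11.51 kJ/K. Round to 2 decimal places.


Hc = C_cal * delta_T / m_fuel
Q_released = 11.51 * 2.16 = 24.8616 kJ
m_fuel = 0.718 g = 0.718/1000 kg = 0.000718 kg
Hc = 24.8616 / 0.000718 = 34626.18 kJ/kg


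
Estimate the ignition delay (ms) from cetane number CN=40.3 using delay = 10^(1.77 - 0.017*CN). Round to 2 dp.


delay = 10^(1.77 - 0.017*CN)
Exponent = 1.77 - 0.017*40.3 = 1.0849
delay = 10^1.0849 = 12.16 ms


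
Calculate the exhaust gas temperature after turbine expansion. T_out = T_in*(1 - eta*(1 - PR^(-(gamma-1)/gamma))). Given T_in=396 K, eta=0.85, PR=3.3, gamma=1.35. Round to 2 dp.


T_out = T_in * (1 - eta * (1 - PR^(-(gamma-1)/gamma)))
Exponent = -(1.35-1)/1.35 = -0.25925926
PR^exp = 3.3^(-0.25925926) = 0.73378775
Factor = 1 - 0.85*(1 - 0.73378775) = 0.77371959
T_out = 396 * 0.77371959 = 306.39 K


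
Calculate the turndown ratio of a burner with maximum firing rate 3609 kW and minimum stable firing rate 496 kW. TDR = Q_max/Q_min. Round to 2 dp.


TDR = Q_max / Q_min
TDR = 3609 / 496 = 7.28


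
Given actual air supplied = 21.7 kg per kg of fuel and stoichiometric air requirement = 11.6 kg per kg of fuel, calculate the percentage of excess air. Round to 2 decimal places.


Excess air = actual - stoichiometric = 21.7 - 11.6 = 10.10 kg/kg fuel
Excess air % = (excess / stoich) * 100 = (10.10 / 11.6) * 100 = 87.07%


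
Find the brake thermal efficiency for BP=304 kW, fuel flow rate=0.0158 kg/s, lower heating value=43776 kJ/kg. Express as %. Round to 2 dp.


eta_BTE = (BP / (mf * LHV)) * 100
Denominator = 0.0158 * 43776 = 691.6608 kW
eta_BTE = (304 / 691.6608) * 100 = 43.95%


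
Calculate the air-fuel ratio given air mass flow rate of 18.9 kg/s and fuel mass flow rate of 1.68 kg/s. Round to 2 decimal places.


AFR = m_air / m_fuel
AFR = 18.9 / 1.68 = 11.25


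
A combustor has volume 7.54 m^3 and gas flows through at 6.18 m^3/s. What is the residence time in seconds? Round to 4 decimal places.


tau = V / Q_flow
tau = 7.54 / 6.18 = 1.2201 s


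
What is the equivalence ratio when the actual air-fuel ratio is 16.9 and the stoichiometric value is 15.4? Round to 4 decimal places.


phi = AFR_stoich / AFR_actual
phi = 15.4 / 16.9 = 0.9112


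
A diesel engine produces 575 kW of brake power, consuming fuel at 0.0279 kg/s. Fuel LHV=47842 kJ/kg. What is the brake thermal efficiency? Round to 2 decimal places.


eta_BTE = (BP / (mf * LHV)) * 100
Denominator = 0.0279 * 47842 = 1334.7918 kW
eta_BTE = (575 / 1334.7918) * 100 = 43.08%


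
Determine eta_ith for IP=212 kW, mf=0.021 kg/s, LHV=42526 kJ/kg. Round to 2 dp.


eta_ith = (IP / (mf * LHV)) * 100
Denominator = 0.021 * 42526 = 893.0460 kW
eta_ith = (212 / 893.0460) * 100 = 23.74%


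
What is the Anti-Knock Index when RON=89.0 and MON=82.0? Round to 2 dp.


AKI = (RON + MON) / 2
AKI = (89.0 + 82.0) / 2
AKI = 171.0 / 2 = 85.50


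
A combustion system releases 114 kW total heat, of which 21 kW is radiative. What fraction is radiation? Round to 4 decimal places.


f_rad = Q_rad / Q_total
f_rad = 21 / 114 = 0.1842


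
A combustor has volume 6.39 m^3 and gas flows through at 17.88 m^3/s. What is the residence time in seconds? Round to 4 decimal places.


tau = V / Q_flow
tau = 6.39 / 17.88 = 0.3574 s


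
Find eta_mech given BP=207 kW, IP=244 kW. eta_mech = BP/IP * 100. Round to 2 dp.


eta_mech = (BP / IP) * 100
Ratio = 207 / 244 = 0.8484
eta_mech = 0.8484 * 100 = 84.84%


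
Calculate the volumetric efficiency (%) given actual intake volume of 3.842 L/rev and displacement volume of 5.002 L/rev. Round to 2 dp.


eta_v = (V_actual / V_disp) * 100
Ratio = 3.842 / 5.002 = 0.7681
eta_v = 0.7681 * 100 = 76.81%


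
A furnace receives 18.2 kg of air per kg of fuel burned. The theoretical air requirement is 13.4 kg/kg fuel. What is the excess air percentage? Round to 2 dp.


Excess air = actual - stoichiometric = 18.2 - 13.4 = 4.80 kg/kg fuel
Excess air % = (excess / stoich) * 100 = (4.80 / 13.4) * 100 = 35.82%


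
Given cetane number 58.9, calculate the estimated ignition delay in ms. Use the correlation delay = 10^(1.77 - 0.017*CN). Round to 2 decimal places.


delay = 10^(1.77 - 0.017*CN)
Exponent = 1.77 - 0.017*58.9 = 0.7687
delay = 10^0.7687 = 5.87 ms


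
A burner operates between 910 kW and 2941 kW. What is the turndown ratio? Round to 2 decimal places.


TDR = Q_max / Q_min
TDR = 2941 / 910 = 3.23


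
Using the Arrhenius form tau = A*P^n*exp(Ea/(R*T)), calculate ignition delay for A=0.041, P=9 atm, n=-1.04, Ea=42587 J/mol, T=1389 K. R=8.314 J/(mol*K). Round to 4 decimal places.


tau = A * P^n * exp(Ea/(R*T))
P^n = 9^(-1.04) = 0.10176251
Ea/(R*T) = 42587/(8.314*1389) = 3.687778
exp(Ea/(R*T)) = 39.955970
tau = 0.041 * 0.10176251 * 39.955970 = 0.1667 ms


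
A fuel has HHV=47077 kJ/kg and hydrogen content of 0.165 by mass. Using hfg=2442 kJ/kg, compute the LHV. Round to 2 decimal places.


LHV = HHV - hfg * 9 * H
Water correction = 2442 * 9 * 0.165 = 3626.370 kJ/kg
LHV = 47077 - 3626.370 = 43450.63 kJ/kg


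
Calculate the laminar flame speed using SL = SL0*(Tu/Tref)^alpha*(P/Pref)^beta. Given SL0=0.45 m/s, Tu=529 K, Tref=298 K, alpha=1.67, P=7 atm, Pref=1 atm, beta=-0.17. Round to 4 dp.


SL = SL0 * (Tu/Tref)^alpha * (P/Pref)^beta
T ratio = 529/298 = 1.77516779
(T ratio)^alpha = 1.77516779^1.67 = 2.607533
(P/Pref)^beta = 7^(-0.17) = 0.718345
SL = 0.45 * 2.607533 * 0.718345 = 0.8429 m/s


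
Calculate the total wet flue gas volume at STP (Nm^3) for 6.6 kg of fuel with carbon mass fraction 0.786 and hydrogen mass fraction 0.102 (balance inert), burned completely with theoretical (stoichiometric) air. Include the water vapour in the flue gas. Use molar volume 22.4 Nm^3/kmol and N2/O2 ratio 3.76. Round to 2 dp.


Per kg fuel: CO2 = (C/12 kmol)*22.4 = (0.786/12)*22.4 = 1.46720 Nm^3
Per kg fuel: H2O = (H/2 kmol)*22.4 = (0.102/2)*22.4 = 1.14240 Nm^3
O2 needed per kg fuel = C/12 + H/4 = 0.786/12 + 0.102/4 = 0.09100000 kmol
Per kg fuel: N2 = O2*3.76*22.4 = 0.09100000*3.76*22.4 = 7.66438 Nm^3
Total per kg = 1.46720 + 1.14240 + 7.66438 = 10.27398 Nm^3
Total = 10.27398 * 6.6 = 67.81 Nm^3


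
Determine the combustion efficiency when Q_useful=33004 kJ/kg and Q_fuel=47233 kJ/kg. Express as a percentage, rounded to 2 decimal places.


Efficiency = (Q_useful / Q_fuel) * 100
Efficiency = (33004 / 47233) * 100
Efficiency = 0.6987 * 100 = 69.87%


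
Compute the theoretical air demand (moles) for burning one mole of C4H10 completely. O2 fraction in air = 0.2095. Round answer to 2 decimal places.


Balanced combustion: C4H10 + 6.5 O2 -> 4 CO2 + 5 H2O
O2 needed = C + H/4 = 4 + 10/4 = 6.50 moles
Air moles = O2 / 0.2095 = 6.50 / 0.2095 = 31.03 moles air


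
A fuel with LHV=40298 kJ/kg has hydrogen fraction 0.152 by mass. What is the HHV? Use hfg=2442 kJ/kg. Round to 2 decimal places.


HHV = LHV + hfg * 9 * H
Water addition = 2442 * 9 * 0.152 = 3340.656 kJ/kg
HHV = 40298 + 3340.656 = 43638.66 kJ/kg


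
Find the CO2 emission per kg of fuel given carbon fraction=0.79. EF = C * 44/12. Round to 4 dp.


EF = C_frac * (M_CO2 / M_C)
EF = 0.79 * (44/12)
EF = 0.79 * 3.666667 = 2.8967 kg_CO2/kg_fuel


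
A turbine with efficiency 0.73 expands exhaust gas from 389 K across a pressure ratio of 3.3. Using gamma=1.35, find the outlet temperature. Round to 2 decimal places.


T_out = T_in * (1 - eta * (1 - PR^(-(gamma-1)/gamma)))
Exponent = -(1.35-1)/1.35 = -0.25925926
PR^exp = 3.3^(-0.25925926) = 0.73378775
Factor = 1 - 0.73*(1 - 0.73378775) = 0.80566506
T_out = 389 * 0.80566506 = 313.40 K


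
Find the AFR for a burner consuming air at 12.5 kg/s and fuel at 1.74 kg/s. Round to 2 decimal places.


AFR = m_air / m_fuel
AFR = 12.5 / 1.74 = 7.18


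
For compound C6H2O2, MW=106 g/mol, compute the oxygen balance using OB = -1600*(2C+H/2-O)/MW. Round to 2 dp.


OB = -1600 * (2C + H/2 - O) / MW
Inner = 2*6 + 2/2 - 2 = 11.00
OB = -1600 * 11.00 / 106 = -166.04%


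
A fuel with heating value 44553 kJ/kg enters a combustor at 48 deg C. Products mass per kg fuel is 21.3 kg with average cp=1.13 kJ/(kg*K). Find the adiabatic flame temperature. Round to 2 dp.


T_ad = T_in + Hc / (m_p * cp)
Denominator = 21.3 * 1.13 = 24.0690
Temperature rise = 44553 / 24.0690 = 1851.05 K
T_ad = 48 + 1851.05 = 1899.05 deg C
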